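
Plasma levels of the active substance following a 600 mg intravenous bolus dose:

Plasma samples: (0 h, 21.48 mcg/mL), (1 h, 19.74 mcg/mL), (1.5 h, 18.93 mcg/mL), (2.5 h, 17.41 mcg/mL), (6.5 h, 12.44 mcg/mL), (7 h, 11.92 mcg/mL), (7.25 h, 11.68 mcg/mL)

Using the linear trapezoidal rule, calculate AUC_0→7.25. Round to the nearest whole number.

AUC = 117 mcg/mL·h

Trapezoidal AUC_0→7.25:
  [0→1]: (21.48+19.74)/2 × 1 = 20.61
  [1→1.5]: (19.74+18.93)/2 × 0.5 = 9.6675
  [1.5→2.5]: (18.93+17.41)/2 × 1 = 18.17
  [2.5→6.5]: (17.41+12.44)/2 × 4 = 59.7
  [6.5→7]: (12.44+11.92)/2 × 0.5 = 6.09
  [7→7.25]: (11.92+11.68)/2 × 0.25 = 2.95
  Sum = 117.1875 mcg/mL·h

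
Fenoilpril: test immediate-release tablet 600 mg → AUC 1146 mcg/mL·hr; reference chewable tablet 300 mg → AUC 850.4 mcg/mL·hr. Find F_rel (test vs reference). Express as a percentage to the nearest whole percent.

F_rel = 67%

F_rel = (AUC_test/D_test) / (AUC_ref/D_ref)
      = (1146/600) / (850.4/300)
      = 1.91 / 2.83467 = 0.6738 = 67.38%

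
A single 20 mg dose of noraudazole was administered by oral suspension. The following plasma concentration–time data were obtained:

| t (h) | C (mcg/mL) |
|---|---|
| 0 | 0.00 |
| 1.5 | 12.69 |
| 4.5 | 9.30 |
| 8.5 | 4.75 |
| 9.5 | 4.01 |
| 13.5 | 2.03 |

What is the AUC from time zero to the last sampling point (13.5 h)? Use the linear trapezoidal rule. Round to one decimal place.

AUC = 87.1 mcg/mL·h

Trapezoidal AUC_0→13.5:
  [0→1.5]: (0.00+12.69)/2 × 1.5 = 9.5175
  [1.5→4.5]: (12.69+9.30)/2 × 3 = 32.985
  [4.5→8.5]: (9.30+4.75)/2 × 4 = 28.1
  [8.5→9.5]: (4.75+4.01)/2 × 1 = 4.38
  [9.5→13.5]: (4.01+2.03)/2 × 4 = 12.08
  Sum = 87.0625 mcg/mL·h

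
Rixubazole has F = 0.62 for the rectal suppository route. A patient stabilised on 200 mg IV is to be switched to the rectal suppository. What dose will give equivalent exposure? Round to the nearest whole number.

For equal systemic exposure: F × D_ev = D_iv
D_ev = D_iv / F = 200 / 0.62 = 322.581 mg

D_rectal = 323 mg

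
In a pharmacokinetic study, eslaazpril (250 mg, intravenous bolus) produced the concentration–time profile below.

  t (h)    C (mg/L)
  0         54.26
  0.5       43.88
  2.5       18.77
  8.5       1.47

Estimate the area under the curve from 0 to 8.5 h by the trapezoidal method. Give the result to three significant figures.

AUC = 148 mg/L·h

Trapezoidal AUC_0→8.5:
  [0→0.5]: (54.26+43.88)/2 × 0.5 = 24.535
  [0.5→2.5]: (43.88+18.77)/2 × 2 = 62.65
  [2.5→8.5]: (18.77+1.47)/2 × 6 = 60.72
  Sum = 147.905 mg/L·h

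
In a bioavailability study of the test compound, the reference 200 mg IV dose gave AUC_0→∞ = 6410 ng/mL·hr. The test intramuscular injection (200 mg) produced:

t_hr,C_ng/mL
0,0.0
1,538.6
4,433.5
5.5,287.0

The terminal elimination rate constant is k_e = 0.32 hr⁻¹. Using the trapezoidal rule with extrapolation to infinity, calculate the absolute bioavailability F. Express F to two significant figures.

Trapezoidal AUC_0→5.5 (intramuscular injection):
  [0→1]: (0.0+538.6)/2 × 1 = 269.3
  [1→4]: (538.6+433.5)/2 × 3 = 1458.15
  [4→5.5]: (433.5+287.0)/2 × 1.5 = 540.375
  Sum = 2267.825 ng/mL·hr
Tail: C_last/k_e = 287.0/0.32 = 896.875
AUC_0→∞ (intramuscular injection) = 2267.825 + 896.875 = 3164.7 ng/mL·hr
F = (AUC_ev/D_ev)/(AUC_iv/D_iv) = (3164.7/200)/(6410/200) = 15.8235/32.05 = 0.4937

F = 0.49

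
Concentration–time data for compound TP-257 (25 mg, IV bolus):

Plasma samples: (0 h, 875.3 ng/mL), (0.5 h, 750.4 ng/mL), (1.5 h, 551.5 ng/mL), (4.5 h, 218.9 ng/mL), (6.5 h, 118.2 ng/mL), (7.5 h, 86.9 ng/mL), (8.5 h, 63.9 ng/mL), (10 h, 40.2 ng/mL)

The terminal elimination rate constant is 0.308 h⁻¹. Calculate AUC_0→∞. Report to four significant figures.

Trapezoidal AUC_0→10:
  [0→0.5]: (875.3+750.4)/2 × 0.5 = 406.425
  [0.5→1.5]: (750.4+551.5)/2 × 1 = 650.95
  [1.5→4.5]: (551.5+218.9)/2 × 3 = 1155.6
  [4.5→6.5]: (218.9+118.2)/2 × 2 = 337.1
  [6.5→7.5]: (118.2+86.9)/2 × 1 = 102.55
  [7.5→8.5]: (86.9+63.9)/2 × 1 = 75.4
  [8.5→10]: (63.9+40.2)/2 × 1.5 = 78.075
  Sum = 2806.1 ng/mL·h
Extrapolated tail: C_last / k_e = 40.2 / 0.308 = 130.519
AUC_0→∞ = 2806.1 + 130.519 = 2936.619 ng/mL·h

AUC = 2937 ng/mL·h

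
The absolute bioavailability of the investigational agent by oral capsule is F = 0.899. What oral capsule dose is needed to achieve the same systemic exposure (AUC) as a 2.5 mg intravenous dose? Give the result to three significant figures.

For equal systemic exposure: F × D_ev = D_iv
D_ev = D_iv / F = 2.5 / 0.899 = 2.78087 mg

D_oral = 2.78 mg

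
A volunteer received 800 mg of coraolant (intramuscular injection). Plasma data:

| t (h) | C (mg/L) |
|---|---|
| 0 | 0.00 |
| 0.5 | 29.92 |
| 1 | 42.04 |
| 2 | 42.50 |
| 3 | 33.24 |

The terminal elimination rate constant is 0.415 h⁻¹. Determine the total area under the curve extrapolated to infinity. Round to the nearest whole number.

Trapezoidal AUC_0→3:
  [0→0.5]: (0.00+29.92)/2 × 0.5 = 7.48
  [0.5→1]: (29.92+42.04)/2 × 0.5 = 17.99
  [1→2]: (42.04+42.50)/2 × 1 = 42.27
  [2→3]: (42.50+33.24)/2 × 1 = 37.87
  Sum = 105.61 mg/L·h
Extrapolated tail: C_last / k_e = 33.24 / 0.415 = 80.096
AUC_0→∞ = 105.61 + 80.096 = 185.706 mg/L·h

AUC = 186 mg/L·h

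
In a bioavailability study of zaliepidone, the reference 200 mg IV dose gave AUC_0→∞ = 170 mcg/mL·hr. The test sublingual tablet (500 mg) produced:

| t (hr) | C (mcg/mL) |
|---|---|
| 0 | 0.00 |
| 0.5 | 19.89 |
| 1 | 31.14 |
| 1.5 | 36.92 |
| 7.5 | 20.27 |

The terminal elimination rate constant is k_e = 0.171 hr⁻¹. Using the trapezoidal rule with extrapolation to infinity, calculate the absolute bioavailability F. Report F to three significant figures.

Trapezoidal AUC_0→7.5 (sublingual tablet):
  [0→0.5]: (0.00+19.89)/2 × 0.5 = 4.9725
  [0.5→1]: (19.89+31.14)/2 × 0.5 = 12.7575
  [1→1.5]: (31.14+36.92)/2 × 0.5 = 17.015
  [1.5→7.5]: (36.92+20.27)/2 × 6 = 171.57
  Sum = 206.315 mcg/mL·hr
Tail: C_last/k_e = 20.27/0.171 = 118.538
AUC_0→∞ (sublingual tablet) = 206.315 + 118.538 = 324.853 mcg/mL·hr
F = (AUC_ev/D_ev)/(AUC_iv/D_iv) = (324.853/500)/(170/200) = 0.649706/0.85 = 0.7644

F = 0.764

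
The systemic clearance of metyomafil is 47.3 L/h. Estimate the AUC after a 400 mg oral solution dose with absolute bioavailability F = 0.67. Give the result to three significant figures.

AUC = 5.67 mg/L·h

AUC_0→∞ = F × Dose / CL
        = 0.67 × 400 / 47.3 = 5.66596 mg/L·h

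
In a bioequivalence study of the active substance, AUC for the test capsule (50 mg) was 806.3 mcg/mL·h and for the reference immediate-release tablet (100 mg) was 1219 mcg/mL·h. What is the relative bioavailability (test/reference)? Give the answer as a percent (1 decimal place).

F_rel = (AUC_test/D_test) / (AUC_ref/D_ref)
      = (806.3/50) / (1219/100)
      = 16.126 / 12.19 = 1.3229 = 132.29%

F_rel = 132.3%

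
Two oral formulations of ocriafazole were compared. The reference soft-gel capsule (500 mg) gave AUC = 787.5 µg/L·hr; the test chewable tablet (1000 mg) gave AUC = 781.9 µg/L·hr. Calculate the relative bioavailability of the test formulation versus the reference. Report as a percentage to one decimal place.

F_rel = 49.6%

F_rel = (AUC_test/D_test) / (AUC_ref/D_ref)
      = (781.9/1000) / (787.5/500)
      = 0.7819 / 1.575 = 0.4964 = 49.64%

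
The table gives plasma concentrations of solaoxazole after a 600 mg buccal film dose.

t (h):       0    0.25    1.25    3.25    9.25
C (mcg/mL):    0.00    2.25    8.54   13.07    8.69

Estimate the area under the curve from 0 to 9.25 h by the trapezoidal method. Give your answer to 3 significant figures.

Trapezoidal AUC_0→9.25:
  [0→0.25]: (0.00+2.25)/2 × 0.25 = 0.28125
  [0.25→1.25]: (2.25+8.54)/2 × 1 = 5.395
  [1.25→3.25]: (8.54+13.07)/2 × 2 = 21.61
  [3.25→9.25]: (13.07+8.69)/2 × 6 = 65.28
  Sum = 92.56625 mcg/mL·h

AUC = 92.6 mcg/mL·h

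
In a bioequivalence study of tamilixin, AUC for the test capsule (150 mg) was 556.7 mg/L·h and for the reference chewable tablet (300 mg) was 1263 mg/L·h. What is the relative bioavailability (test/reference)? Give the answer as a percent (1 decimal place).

F_rel = 88.2%

F_rel = (AUC_test/D_test) / (AUC_ref/D_ref)
      = (556.7/150) / (1263/300)
      = 3.71133 / 4.21 = 0.8816 = 88.16%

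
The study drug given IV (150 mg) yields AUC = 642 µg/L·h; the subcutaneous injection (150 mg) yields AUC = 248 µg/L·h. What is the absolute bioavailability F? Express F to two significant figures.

F = (AUC_ev / D_ev) / (AUC_iv / D_iv)
  = (248/150) / (642/150)
  = 1.65333 / 4.28 = 0.3863

F = 0.39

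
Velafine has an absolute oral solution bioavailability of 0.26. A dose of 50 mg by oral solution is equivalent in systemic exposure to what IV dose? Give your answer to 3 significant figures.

D_iv = 13.0 mg

Systemic exposure from an extravascular dose = F × D_ev, so the equivalent IV dose is F × D_ev.
D_iv = F × D_ev = 0.26 × 50 = 13 mg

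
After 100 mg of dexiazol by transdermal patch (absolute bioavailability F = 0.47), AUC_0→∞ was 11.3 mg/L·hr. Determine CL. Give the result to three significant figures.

CL = 4.16 L/hr

CL = F × Dose / AUC_0→∞
   = 0.47 × 100 / 11.3 = 4.15929 L/hr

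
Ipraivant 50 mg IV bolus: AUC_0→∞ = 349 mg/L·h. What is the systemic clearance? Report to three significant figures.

CL = 0.143 L/h

CL = Dose_iv / AUC_0→∞
   = 50 / 349 = 0.143266 L/h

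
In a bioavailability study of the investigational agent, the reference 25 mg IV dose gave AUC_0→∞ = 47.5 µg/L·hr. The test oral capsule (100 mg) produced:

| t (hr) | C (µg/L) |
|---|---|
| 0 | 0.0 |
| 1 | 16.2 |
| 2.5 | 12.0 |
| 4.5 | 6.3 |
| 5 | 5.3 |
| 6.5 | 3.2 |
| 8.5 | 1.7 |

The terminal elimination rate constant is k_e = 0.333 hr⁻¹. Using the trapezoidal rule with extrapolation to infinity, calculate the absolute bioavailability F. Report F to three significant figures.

F = 0.352

Trapezoidal AUC_0→8.5 (oral capsule):
  [0→1]: (0.0+16.2)/2 × 1 = 8.1
  [1→2.5]: (16.2+12.0)/2 × 1.5 = 21.15
  [2.5→4.5]: (12.0+6.3)/2 × 2 = 18.3
  [4.5→5]: (6.3+5.3)/2 × 0.5 = 2.9
  [5→6.5]: (5.3+3.2)/2 × 1.5 = 6.375
  [6.5→8.5]: (3.2+1.7)/2 × 2 = 4.9
  Sum = 61.725 µg/L·hr
Tail: C_last/k_e = 1.7/0.333 = 5.105
AUC_0→∞ (oral capsule) = 61.725 + 5.105 = 66.83 µg/L·hr
F = (AUC_ev/D_ev)/(AUC_iv/D_iv) = (66.83/100)/(47.5/25) = 0.6683/1.9 = 0.3517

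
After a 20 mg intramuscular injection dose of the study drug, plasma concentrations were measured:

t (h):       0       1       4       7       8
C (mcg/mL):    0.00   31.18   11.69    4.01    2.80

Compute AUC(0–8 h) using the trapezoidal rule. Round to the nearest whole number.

AUC = 107 mcg/mL·h

Trapezoidal AUC_0→8:
  [0→1]: (0.00+31.18)/2 × 1 = 15.59
  [1→4]: (31.18+11.69)/2 × 3 = 64.305
  [4→7]: (11.69+4.01)/2 × 3 = 23.55
  [7→8]: (4.01+2.80)/2 × 1 = 3.405
  Sum = 106.85 mcg/mL·h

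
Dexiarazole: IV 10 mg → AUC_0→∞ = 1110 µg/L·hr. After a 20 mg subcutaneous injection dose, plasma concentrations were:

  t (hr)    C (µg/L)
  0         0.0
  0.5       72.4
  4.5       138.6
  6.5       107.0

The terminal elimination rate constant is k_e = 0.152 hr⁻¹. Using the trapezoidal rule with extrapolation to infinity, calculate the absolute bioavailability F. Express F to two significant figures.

Trapezoidal AUC_0→6.5 (subcutaneous injection):
  [0→0.5]: (0.0+72.4)/2 × 0.5 = 18.1
  [0.5→4.5]: (72.4+138.6)/2 × 4 = 422.0
  [4.5→6.5]: (138.6+107.0)/2 × 2 = 245.6
  Sum = 685.7 µg/L·hr
Tail: C_last/k_e = 107.0/0.152 = 703.947
AUC_0→∞ (subcutaneous injection) = 685.7 + 703.947 = 1389.647 µg/L·hr
F = (AUC_ev/D_ev)/(AUC_iv/D_iv) = (1389.647/20)/(1110/10) = 69.48235/111 = 0.6260

F = 0.63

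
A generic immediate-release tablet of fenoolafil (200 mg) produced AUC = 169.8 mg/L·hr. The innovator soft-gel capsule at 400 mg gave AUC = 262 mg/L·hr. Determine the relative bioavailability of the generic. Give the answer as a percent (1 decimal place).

F_rel = (AUC_test/D_test) / (AUC_ref/D_ref)
      = (169.8/200) / (262/400)
      = 0.849 / 0.655 = 1.2962 = 129.62%

F_rel = 129.6%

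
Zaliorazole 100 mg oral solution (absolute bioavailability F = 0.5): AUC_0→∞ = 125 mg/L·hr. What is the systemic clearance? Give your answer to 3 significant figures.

CL = 0.400 L/hr

CL = F × Dose / AUC_0→∞
   = 0.5 × 100 / 125 = 0.4 L/hr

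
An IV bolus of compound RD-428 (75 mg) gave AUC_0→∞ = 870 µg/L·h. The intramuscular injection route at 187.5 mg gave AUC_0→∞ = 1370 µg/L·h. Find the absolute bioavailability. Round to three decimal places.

F = (AUC_ev / D_ev) / (AUC_iv / D_iv)
  = (1370/187.5) / (870/75)
  = 7.30667 / 11.6 = 0.6299

F = 0.630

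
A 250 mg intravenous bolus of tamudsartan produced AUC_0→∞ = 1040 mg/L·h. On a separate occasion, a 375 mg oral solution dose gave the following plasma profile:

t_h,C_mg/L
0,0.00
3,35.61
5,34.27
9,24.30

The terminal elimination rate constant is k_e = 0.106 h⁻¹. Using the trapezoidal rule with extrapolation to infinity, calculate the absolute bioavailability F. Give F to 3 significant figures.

Trapezoidal AUC_0→9 (oral solution):
  [0→3]: (0.00+35.61)/2 × 3 = 53.415
  [3→5]: (35.61+34.27)/2 × 2 = 69.88
  [5→9]: (34.27+24.30)/2 × 4 = 117.14
  Sum = 240.435 mg/L·h
Tail: C_last/k_e = 24.30/0.106 = 229.245
AUC_0→∞ (oral solution) = 240.435 + 229.245 = 469.68 mg/L·h
F = (AUC_ev/D_ev)/(AUC_iv/D_iv) = (469.68/375)/(1040/250) = 1.25248/4.16 = 0.3011

F = 0.301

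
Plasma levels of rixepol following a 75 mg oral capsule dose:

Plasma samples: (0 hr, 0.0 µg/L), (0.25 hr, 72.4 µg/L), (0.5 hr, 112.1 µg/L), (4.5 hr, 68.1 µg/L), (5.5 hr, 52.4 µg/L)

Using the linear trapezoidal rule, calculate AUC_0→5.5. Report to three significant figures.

AUC = 453 µg/L·hr

Trapezoidal AUC_0→5.5:
  [0→0.25]: (0.0+72.4)/2 × 0.25 = 9.05
  [0.25→0.5]: (72.4+112.1)/2 × 0.25 = 23.0625
  [0.5→4.5]: (112.1+68.1)/2 × 4 = 360.4
  [4.5→5.5]: (68.1+52.4)/2 × 1 = 60.25
  Sum = 452.7625 µg/L·hr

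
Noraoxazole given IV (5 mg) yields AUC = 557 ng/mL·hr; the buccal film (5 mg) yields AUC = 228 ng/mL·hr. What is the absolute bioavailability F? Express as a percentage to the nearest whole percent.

F = 41%

F = (AUC_ev / D_ev) / (AUC_iv / D_iv)
  = (228/5) / (557/5)
  = 45.6 / 111.4 = 0.4093
  = 40.93%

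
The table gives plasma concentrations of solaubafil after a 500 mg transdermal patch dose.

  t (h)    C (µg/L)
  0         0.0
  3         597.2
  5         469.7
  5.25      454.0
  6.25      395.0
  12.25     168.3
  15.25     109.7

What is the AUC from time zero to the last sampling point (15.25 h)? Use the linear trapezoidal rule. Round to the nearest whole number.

AUC = 4610 µg/L·h

Trapezoidal AUC_0→15.25:
  [0→3]: (0.0+597.2)/2 × 3 = 895.8
  [3→5]: (597.2+469.7)/2 × 2 = 1066.9
  [5→5.25]: (469.7+454.0)/2 × 0.25 = 115.4625
  [5.25→6.25]: (454.0+395.0)/2 × 1 = 424.5
  [6.25→12.25]: (395.0+168.3)/2 × 6 = 1689.9
  [12.25→15.25]: (168.3+109.7)/2 × 3 = 417.0
  Sum = 4609.5625 µg/L·h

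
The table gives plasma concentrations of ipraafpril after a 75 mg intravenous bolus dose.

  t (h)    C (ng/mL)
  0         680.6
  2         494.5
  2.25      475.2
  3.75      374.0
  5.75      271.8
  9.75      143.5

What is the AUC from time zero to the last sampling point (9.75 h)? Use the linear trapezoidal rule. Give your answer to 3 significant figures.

Trapezoidal AUC_0→9.75:
  [0→2]: (680.6+494.5)/2 × 2 = 1175.1
  [2→2.25]: (494.5+475.2)/2 × 0.25 = 121.2125
  [2.25→3.75]: (475.2+374.0)/2 × 1.5 = 636.9
  [3.75→5.75]: (374.0+271.8)/2 × 2 = 645.8
  [5.75→9.75]: (271.8+143.5)/2 × 4 = 830.6
  Sum = 3409.6125 ng/mL·h

AUC = 3410 ng/mL·h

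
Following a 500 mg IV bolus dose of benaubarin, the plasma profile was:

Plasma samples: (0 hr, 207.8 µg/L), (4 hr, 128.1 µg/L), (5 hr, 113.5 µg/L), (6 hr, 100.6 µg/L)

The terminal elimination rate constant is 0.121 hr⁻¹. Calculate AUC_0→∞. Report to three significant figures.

Trapezoidal AUC_0→6:
  [0→4]: (207.8+128.1)/2 × 4 = 671.8
  [4→5]: (128.1+113.5)/2 × 1 = 120.8
  [5→6]: (113.5+100.6)/2 × 1 = 107.05
  Sum = 899.65 µg/L·hr
Extrapolated tail: C_last / k_e = 100.6 / 0.121 = 831.405
AUC_0→∞ = 899.65 + 831.405 = 1731.055 µg/L·hr

AUC = 1730 µg/L·hr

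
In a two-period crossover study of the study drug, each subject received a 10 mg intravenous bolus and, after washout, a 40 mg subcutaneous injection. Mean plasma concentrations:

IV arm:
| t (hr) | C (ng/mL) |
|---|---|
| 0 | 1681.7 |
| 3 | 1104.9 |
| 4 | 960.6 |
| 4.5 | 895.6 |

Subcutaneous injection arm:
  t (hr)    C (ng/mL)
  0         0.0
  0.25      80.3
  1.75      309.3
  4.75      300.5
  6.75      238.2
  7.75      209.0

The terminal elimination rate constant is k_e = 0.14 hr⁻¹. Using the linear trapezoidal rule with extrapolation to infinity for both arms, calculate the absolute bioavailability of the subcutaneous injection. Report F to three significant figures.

F = 0.0719

Trapezoidal AUC_0→4.5 (IV):
  [0→3]: (1681.7+1104.9)/2 × 3 = 4179.9
  [3→4]: (1104.9+960.6)/2 × 1 = 1032.75
  [4→4.5]: (960.6+895.6)/2 × 0.5 = 464.05
  Sum = 5676.7 ng/mL·hr
IV tail: 895.6/0.14 = 6397.143; AUC_iv,0→∞ = 5676.7 + 6397.143 = 12073.843 ng/mL·hr
Trapezoidal AUC_0→7.75 (subcutaneous injection):
  [0→0.25]: (0.0+80.3)/2 × 0.25 = 10.0375
  [0.25→1.75]: (80.3+309.3)/2 × 1.5 = 292.2
  [1.75→4.75]: (309.3+300.5)/2 × 3 = 914.7
  [4.75→6.75]: (300.5+238.2)/2 × 2 = 538.7
  [6.75→7.75]: (238.2+209.0)/2 × 1 = 223.6
  Sum = 1979.2375 ng/mL·hr
subcutaneous injection tail: 209.0/0.14 = 1492.857; AUC_ev,0→∞ = 1979.2375 + 1492.857 = 3472.0945 ng/mL·hr
F = (AUC_ev/D_ev)/(AUC_iv/D_iv) = (3472.0945/40)/(12073.843/10) = 86.8024/1207.3843 = 0.0719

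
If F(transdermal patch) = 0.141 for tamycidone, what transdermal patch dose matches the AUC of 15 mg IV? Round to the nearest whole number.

For equal systemic exposure: F × D_ev = D_iv
D_ev = D_iv / F = 15 / 0.141 = 106.383 mg

D_transdermal = 106 mg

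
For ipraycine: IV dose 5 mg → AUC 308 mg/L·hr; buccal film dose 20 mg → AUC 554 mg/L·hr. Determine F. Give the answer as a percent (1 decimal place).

F = 45.0%

F = (AUC_ev / D_ev) / (AUC_iv / D_iv)
  = (554/20) / (308/5)
  = 27.7 / 61.6 = 0.4497
  = 44.97%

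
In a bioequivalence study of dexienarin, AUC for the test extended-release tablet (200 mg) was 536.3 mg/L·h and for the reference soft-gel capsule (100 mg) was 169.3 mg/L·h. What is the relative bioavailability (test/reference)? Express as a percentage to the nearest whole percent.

F_rel = 158%

F_rel = (AUC_test/D_test) / (AUC_ref/D_ref)
      = (536.3/200) / (169.3/100)
      = 2.6815 / 1.693 = 1.5839 = 158.39%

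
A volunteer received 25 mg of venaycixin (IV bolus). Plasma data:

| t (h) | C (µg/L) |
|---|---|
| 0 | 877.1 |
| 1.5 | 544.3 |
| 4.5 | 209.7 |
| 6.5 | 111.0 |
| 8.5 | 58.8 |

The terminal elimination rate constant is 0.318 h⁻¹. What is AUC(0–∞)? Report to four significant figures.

AUC = 2872 µg/L·h

Trapezoidal AUC_0→8.5:
  [0→1.5]: (877.1+544.3)/2 × 1.5 = 1066.05
  [1.5→4.5]: (544.3+209.7)/2 × 3 = 1131.0
  [4.5→6.5]: (209.7+111.0)/2 × 2 = 320.7
  [6.5→8.5]: (111.0+58.8)/2 × 2 = 169.8
  Sum = 2687.55 µg/L·h
Extrapolated tail: C_last / k_e = 58.8 / 0.318 = 184.906
AUC_0→∞ = 2687.55 + 184.906 = 2872.456 µg/L·h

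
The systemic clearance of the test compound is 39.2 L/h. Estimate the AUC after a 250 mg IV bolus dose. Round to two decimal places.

AUC = 6.38 mg/L·h

AUC_0→∞ = Dose_iv / CL
        = 250 / 39.2 = 6.37755 mg/L·h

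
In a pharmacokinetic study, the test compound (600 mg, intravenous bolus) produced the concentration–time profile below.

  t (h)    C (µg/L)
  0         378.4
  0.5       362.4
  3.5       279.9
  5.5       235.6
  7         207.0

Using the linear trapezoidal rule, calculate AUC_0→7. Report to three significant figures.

AUC = 2000 µg/L·h

Trapezoidal AUC_0→7:
  [0→0.5]: (378.4+362.4)/2 × 0.5 = 185.2
  [0.5→3.5]: (362.4+279.9)/2 × 3 = 963.45
  [3.5→5.5]: (279.9+235.6)/2 × 2 = 515.5
  [5.5→7]: (235.6+207.0)/2 × 1.5 = 331.95
  Sum = 1996.1 µg/L·h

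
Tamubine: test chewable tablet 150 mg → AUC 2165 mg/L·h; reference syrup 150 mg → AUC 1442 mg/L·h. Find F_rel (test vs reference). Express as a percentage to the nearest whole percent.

F_rel = (AUC_test/D_test) / (AUC_ref/D_ref)
      = (2165/150) / (1442/150)
      = 14.4333 / 9.61333 = 1.5014 = 150.14%

F_rel = 150%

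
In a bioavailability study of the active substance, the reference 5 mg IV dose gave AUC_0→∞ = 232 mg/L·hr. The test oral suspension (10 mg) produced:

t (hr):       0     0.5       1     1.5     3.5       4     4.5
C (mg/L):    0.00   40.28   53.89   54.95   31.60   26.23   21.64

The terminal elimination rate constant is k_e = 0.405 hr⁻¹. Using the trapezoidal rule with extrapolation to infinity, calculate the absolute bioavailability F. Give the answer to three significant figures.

Trapezoidal AUC_0→4.5 (oral suspension):
  [0→0.5]: (0.00+40.28)/2 × 0.5 = 10.07
  [0.5→1]: (40.28+53.89)/2 × 0.5 = 23.5425
  [1→1.5]: (53.89+54.95)/2 × 0.5 = 27.21
  [1.5→3.5]: (54.95+31.60)/2 × 2 = 86.55
  [3.5→4]: (31.60+26.23)/2 × 0.5 = 14.4575
  [4→4.5]: (26.23+21.64)/2 × 0.5 = 11.9675
  Sum = 173.7975 mg/L·hr
Tail: C_last/k_e = 21.64/0.405 = 53.432
AUC_0→∞ (oral suspension) = 173.7975 + 53.432 = 227.2295 mg/L·hr
F = (AUC_ev/D_ev)/(AUC_iv/D_iv) = (227.2295/10)/(232/5) = 22.72295/46.4 = 0.4897

F = 0.490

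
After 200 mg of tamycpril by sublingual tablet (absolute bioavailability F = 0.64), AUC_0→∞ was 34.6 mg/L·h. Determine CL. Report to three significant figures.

CL = F × Dose / AUC_0→∞
   = 0.64 × 200 / 34.6 = 3.69942 L/h

CL = 3.70 L/h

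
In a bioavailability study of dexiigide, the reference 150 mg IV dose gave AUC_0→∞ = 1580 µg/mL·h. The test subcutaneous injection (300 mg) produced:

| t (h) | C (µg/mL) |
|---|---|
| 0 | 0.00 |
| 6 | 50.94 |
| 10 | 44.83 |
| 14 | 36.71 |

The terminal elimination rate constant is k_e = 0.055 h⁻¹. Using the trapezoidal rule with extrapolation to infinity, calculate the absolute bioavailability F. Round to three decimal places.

Trapezoidal AUC_0→14 (subcutaneous injection):
  [0→6]: (0.00+50.94)/2 × 6 = 152.82
  [6→10]: (50.94+44.83)/2 × 4 = 191.54
  [10→14]: (44.83+36.71)/2 × 4 = 163.08
  Sum = 507.44 µg/mL·h
Tail: C_last/k_e = 36.71/0.055 = 667.455
AUC_0→∞ (subcutaneous injection) = 507.44 + 667.455 = 1174.895 µg/mL·h
F = (AUC_ev/D_ev)/(AUC_iv/D_iv) = (1174.895/300)/(1580/150) = 3.91632/10.5333 = 0.3718

F = 0.372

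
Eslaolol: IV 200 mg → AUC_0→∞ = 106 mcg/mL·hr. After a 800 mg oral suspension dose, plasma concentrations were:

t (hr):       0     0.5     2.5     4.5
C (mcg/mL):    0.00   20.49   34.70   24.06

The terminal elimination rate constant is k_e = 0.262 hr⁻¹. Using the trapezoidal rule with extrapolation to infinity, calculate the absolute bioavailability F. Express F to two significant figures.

F = 0.50

Trapezoidal AUC_0→4.5 (oral suspension):
  [0→0.5]: (0.00+20.49)/2 × 0.5 = 5.1225
  [0.5→2.5]: (20.49+34.70)/2 × 2 = 55.19
  [2.5→4.5]: (34.70+24.06)/2 × 2 = 58.76
  Sum = 119.0725 mcg/mL·hr
Tail: C_last/k_e = 24.06/0.262 = 91.832
AUC_0→∞ (oral suspension) = 119.0725 + 91.832 = 210.9045 mcg/mL·hr
F = (AUC_ev/D_ev)/(AUC_iv/D_iv) = (210.9045/800)/(106/200) = 0.263631/0.53 = 0.4974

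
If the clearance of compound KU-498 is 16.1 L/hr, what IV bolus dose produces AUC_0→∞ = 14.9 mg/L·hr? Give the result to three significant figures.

Dose = 240 mg

Dose_iv = CL × AUC_0→∞
     = 16.1 × 14.9 = 239.89 mg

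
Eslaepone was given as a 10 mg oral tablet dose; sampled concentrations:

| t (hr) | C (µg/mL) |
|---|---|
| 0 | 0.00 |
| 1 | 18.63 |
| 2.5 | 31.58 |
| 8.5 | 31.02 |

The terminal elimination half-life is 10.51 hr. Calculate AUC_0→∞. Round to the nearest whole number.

AUC = 705 µg/mL·hr

Trapezoidal AUC_0→8.5:
  [0→1]: (0.00+18.63)/2 × 1 = 9.315
  [1→2.5]: (18.63+31.58)/2 × 1.5 = 37.6575
  [2.5→8.5]: (31.58+31.02)/2 × 6 = 187.8
  Sum = 234.7725 µg/mL·hr
k_e = ln2 / t½ = 0.693147 / 10.51 = 0.0660 hr^-1
Extrapolated tail: C_last / k_e = 31.02 / 0.066 = 470.000
AUC_0→∞ = 234.7725 + 470.000 = 704.7725 µg/mL·hr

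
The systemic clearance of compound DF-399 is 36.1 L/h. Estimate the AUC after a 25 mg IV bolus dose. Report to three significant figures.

AUC = 0.693 mg/L·h

AUC_0→∞ = Dose_iv / CL
        = 25 / 36.1 = 0.692521 mg/L·h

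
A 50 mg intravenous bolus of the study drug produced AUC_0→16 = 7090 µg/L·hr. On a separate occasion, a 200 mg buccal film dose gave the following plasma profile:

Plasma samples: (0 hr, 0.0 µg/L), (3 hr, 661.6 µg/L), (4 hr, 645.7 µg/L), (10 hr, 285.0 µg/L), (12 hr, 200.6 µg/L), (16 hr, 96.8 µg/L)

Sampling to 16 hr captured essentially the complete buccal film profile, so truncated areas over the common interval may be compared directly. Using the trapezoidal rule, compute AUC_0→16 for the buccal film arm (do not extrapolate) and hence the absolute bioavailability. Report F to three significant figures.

F = 0.195

Trapezoidal AUC_0→16 (buccal film):
  [0→3]: (0.0+661.6)/2 × 3 = 992.4
  [3→4]: (661.6+645.7)/2 × 1 = 653.65
  [4→10]: (645.7+285.0)/2 × 6 = 2792.1
  [10→12]: (285.0+200.6)/2 × 2 = 485.6
  [12→16]: (200.6+96.8)/2 × 4 = 594.8
  Sum = 5518.55 µg/L·hr
F = (AUC_ev/D_ev)/(AUC_iv/D_iv) = (5518.55/200)/(7090/50) = 27.59275/141.8 = 0.1946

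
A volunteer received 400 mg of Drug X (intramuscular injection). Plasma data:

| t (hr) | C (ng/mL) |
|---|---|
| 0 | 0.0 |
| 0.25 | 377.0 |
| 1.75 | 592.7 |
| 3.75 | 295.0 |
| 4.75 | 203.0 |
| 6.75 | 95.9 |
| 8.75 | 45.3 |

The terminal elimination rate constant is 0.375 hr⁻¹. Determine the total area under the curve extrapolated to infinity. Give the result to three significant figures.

AUC = 2470 ng/mL·hr

Trapezoidal AUC_0→8.75:
  [0→0.25]: (0.0+377.0)/2 × 0.25 = 47.125
  [0.25→1.75]: (377.0+592.7)/2 × 1.5 = 727.275
  [1.75→3.75]: (592.7+295.0)/2 × 2 = 887.7
  [3.75→4.75]: (295.0+203.0)/2 × 1 = 249.0
  [4.75→6.75]: (203.0+95.9)/2 × 2 = 298.9
  [6.75→8.75]: (95.9+45.3)/2 × 2 = 141.2
  Sum = 2351.2 ng/mL·hr
Extrapolated tail: C_last / k_e = 45.3 / 0.375 = 120.800
AUC_0→∞ = 2351.2 + 120.800 = 2472.0 ng/mL·hr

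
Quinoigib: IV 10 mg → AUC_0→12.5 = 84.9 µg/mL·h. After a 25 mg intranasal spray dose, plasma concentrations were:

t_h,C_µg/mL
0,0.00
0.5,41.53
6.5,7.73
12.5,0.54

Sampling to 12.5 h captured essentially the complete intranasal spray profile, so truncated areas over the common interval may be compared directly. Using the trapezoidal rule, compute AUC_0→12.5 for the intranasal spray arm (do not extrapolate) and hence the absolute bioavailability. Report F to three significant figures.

F = 0.862

Trapezoidal AUC_0→12.5 (intranasal spray):
  [0→0.5]: (0.00+41.53)/2 × 0.5 = 10.3825
  [0.5→6.5]: (41.53+7.73)/2 × 6 = 147.78
  [6.5→12.5]: (7.73+0.54)/2 × 6 = 24.81
  Sum = 182.9725 µg/mL·h
F = (AUC_ev/D_ev)/(AUC_iv/D_iv) = (182.9725/25)/(84.9/10) = 7.3189/8.49 = 0.8621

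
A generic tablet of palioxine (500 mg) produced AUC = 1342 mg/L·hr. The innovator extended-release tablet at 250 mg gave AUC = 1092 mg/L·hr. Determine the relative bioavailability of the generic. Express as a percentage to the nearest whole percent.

F_rel = 61%

F_rel = (AUC_test/D_test) / (AUC_ref/D_ref)
      = (1342/500) / (1092/250)
      = 2.684 / 4.368 = 0.6145 = 61.45%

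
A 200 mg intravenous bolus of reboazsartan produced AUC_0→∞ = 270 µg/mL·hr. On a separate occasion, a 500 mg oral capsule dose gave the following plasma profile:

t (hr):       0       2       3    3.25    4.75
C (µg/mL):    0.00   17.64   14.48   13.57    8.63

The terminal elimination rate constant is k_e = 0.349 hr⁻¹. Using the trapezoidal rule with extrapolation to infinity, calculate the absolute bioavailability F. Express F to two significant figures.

Trapezoidal AUC_0→4.75 (oral capsule):
  [0→2]: (0.00+17.64)/2 × 2 = 17.64
  [2→3]: (17.64+14.48)/2 × 1 = 16.06
  [3→3.25]: (14.48+13.57)/2 × 0.25 = 3.50625
  [3.25→4.75]: (13.57+8.63)/2 × 1.5 = 16.65
  Sum = 53.85625 µg/mL·hr
Tail: C_last/k_e = 8.63/0.349 = 24.728
AUC_0→∞ (oral capsule) = 53.85625 + 24.728 = 78.58425 µg/mL·hr
F = (AUC_ev/D_ev)/(AUC_iv/D_iv) = (78.58425/500)/(270/200) = 0.1571685/1.35 = 0.1164

F = 0.12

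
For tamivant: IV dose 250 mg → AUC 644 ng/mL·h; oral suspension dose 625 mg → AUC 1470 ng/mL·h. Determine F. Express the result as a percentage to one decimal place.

F = 91.3%

F = (AUC_ev / D_ev) / (AUC_iv / D_iv)
  = (1470/625) / (644/250)
  = 2.352 / 2.576 = 0.9130
  = 91.30%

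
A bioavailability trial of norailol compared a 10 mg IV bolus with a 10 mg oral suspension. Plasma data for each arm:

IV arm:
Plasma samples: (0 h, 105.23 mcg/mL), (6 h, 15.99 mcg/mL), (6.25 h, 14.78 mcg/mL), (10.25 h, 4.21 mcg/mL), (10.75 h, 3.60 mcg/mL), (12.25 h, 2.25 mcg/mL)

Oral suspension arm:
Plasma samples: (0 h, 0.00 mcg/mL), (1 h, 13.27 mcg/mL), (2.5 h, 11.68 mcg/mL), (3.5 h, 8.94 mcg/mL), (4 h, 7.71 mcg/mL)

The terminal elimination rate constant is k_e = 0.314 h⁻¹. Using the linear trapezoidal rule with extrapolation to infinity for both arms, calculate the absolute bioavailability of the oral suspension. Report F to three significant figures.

Trapezoidal AUC_0→12.25 (IV):
  [0→6]: (105.23+15.99)/2 × 6 = 363.66
  [6→6.25]: (15.99+14.78)/2 × 0.25 = 3.84625
  [6.25→10.25]: (14.78+4.21)/2 × 4 = 37.98
  [10.25→10.75]: (4.21+3.60)/2 × 0.5 = 1.9525
  [10.75→12.25]: (3.60+2.25)/2 × 1.5 = 4.3875
  Sum = 411.82625 mcg/mL·h
IV tail: 2.25/0.314 = 7.166; AUC_iv,0→∞ = 411.82625 + 7.166 = 418.99225 mcg/mL·h
Trapezoidal AUC_0→4 (oral suspension):
  [0→1]: (0.00+13.27)/2 × 1 = 6.635
  [1→2.5]: (13.27+11.68)/2 × 1.5 = 18.7125
  [2.5→3.5]: (11.68+8.94)/2 × 1 = 10.31
  [3.5→4]: (8.94+7.71)/2 × 0.5 = 4.1625
  Sum = 39.82 mcg/mL·h
oral suspension tail: 7.71/0.314 = 24.554; AUC_ev,0→∞ = 39.82 + 24.554 = 64.374 mcg/mL·h
F = (AUC_ev/D_ev)/(AUC_iv/D_iv) = (64.374/10)/(418.99225/10) = 6.4374/41.899225 = 0.1536

F = 0.154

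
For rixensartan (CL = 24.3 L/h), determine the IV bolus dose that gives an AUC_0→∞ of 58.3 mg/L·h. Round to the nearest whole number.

Dose = 1417 mg

Dose_iv = CL × AUC_0→∞
     = 24.3 × 58.3 = 1416.69 mg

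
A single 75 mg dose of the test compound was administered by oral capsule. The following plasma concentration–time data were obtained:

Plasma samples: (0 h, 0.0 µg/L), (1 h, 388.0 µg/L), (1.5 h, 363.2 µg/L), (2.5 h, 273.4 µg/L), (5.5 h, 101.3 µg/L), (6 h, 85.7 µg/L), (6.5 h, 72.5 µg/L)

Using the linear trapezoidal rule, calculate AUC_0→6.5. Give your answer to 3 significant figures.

Trapezoidal AUC_0→6.5:
  [0→1]: (0.0+388.0)/2 × 1 = 194.0
  [1→1.5]: (388.0+363.2)/2 × 0.5 = 187.8
  [1.5→2.5]: (363.2+273.4)/2 × 1 = 318.3
  [2.5→5.5]: (273.4+101.3)/2 × 3 = 562.05
  [5.5→6]: (101.3+85.7)/2 × 0.5 = 46.75
  [6→6.5]: (85.7+72.5)/2 × 0.5 = 39.55
  Sum = 1348.45 µg/L·h

AUC = 1350 µg/L·h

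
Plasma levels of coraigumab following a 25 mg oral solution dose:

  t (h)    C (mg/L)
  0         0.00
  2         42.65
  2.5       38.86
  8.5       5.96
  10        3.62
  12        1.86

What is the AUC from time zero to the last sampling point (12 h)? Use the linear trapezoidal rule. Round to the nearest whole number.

AUC = 210 mg/L·h

Trapezoidal AUC_0→12:
  [0→2]: (0.00+42.65)/2 × 2 = 42.65
  [2→2.5]: (42.65+38.86)/2 × 0.5 = 20.3775
  [2.5→8.5]: (38.86+5.96)/2 × 6 = 134.46
  [8.5→10]: (5.96+3.62)/2 × 1.5 = 7.185
  [10→12]: (3.62+1.86)/2 × 2 = 5.48
  Sum = 210.1525 mg/L·h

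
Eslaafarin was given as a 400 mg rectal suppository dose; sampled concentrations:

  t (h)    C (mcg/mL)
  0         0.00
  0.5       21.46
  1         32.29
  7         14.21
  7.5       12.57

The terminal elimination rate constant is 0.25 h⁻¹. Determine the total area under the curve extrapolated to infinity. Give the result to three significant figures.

Trapezoidal AUC_0→7.5:
  [0→0.5]: (0.00+21.46)/2 × 0.5 = 5.365
  [0.5→1]: (21.46+32.29)/2 × 0.5 = 13.4375
  [1→7]: (32.29+14.21)/2 × 6 = 139.5
  [7→7.5]: (14.21+12.57)/2 × 0.5 = 6.695
  Sum = 164.9975 mcg/mL·h
Extrapolated tail: C_last / k_e = 12.57 / 0.25 = 50.280
AUC_0→∞ = 164.9975 + 50.280 = 215.2775 mcg/mL·h

AUC = 215 mcg/mL·h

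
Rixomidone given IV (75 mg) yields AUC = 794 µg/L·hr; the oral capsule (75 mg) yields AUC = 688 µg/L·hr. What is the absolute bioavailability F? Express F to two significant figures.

F = (AUC_ev / D_ev) / (AUC_iv / D_iv)
  = (688/75) / (794/75)
  = 9.17333 / 10.5867 = 0.8665

F = 0.87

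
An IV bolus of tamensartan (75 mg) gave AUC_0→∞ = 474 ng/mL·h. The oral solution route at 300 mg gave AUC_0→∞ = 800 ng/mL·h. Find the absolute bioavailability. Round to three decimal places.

F = (AUC_ev / D_ev) / (AUC_iv / D_iv)
  = (800/300) / (474/75)
  = 2.66667 / 6.32 = 0.4219

F = 0.422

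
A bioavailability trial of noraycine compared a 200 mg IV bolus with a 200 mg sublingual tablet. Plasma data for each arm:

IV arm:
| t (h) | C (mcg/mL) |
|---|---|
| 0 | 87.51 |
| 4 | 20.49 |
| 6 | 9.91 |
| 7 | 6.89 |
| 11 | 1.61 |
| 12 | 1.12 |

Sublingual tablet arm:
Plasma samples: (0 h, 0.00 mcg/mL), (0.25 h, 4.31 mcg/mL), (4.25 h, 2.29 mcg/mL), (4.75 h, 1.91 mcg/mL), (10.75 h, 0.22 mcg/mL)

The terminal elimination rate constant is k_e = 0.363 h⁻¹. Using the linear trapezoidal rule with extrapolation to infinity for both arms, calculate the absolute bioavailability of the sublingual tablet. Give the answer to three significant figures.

F = 0.0789

Trapezoidal AUC_0→12 (IV):
  [0→4]: (87.51+20.49)/2 × 4 = 216.0
  [4→6]: (20.49+9.91)/2 × 2 = 30.4
  [6→7]: (9.91+6.89)/2 × 1 = 8.4
  [7→11]: (6.89+1.61)/2 × 4 = 17.0
  [11→12]: (1.61+1.12)/2 × 1 = 1.365
  Sum = 273.165 mcg/mL·h
IV tail: 1.12/0.363 = 3.085; AUC_iv,0→∞ = 273.165 + 3.085 = 276.25 mcg/mL·h
Trapezoidal AUC_0→10.75 (sublingual tablet):
  [0→0.25]: (0.00+4.31)/2 × 0.25 = 0.53875
  [0.25→4.25]: (4.31+2.29)/2 × 4 = 13.2
  [4.25→4.75]: (2.29+1.91)/2 × 0.5 = 1.05
  [4.75→10.75]: (1.91+0.22)/2 × 6 = 6.39
  Sum = 21.17875 mcg/mL·h
sublingual tablet tail: 0.22/0.363 = 0.606; AUC_ev,0→∞ = 21.17875 + 0.606 = 21.78475 mcg/mL·h
F = (AUC_ev/D_ev)/(AUC_iv/D_iv) = (21.78475/200)/(276.25/200) = 0.10892375/1.38125 = 0.0789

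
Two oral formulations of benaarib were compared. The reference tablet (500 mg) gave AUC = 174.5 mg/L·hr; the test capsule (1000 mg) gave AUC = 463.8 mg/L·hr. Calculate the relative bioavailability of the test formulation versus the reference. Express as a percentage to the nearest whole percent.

F_rel = (AUC_test/D_test) / (AUC_ref/D_ref)
      = (463.8/1000) / (174.5/500)
      = 0.4638 / 0.349 = 1.3289 = 132.89%

F_rel = 133%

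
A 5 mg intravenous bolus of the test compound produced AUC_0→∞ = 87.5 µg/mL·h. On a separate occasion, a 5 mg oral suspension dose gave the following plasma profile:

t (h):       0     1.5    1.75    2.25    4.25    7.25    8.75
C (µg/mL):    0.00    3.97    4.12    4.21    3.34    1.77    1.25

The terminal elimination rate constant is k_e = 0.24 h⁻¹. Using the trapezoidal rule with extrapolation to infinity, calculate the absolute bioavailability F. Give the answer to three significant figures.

F = 0.329

Trapezoidal AUC_0→8.75 (oral suspension):
  [0→1.5]: (0.00+3.97)/2 × 1.5 = 2.9775
  [1.5→1.75]: (3.97+4.12)/2 × 0.25 = 1.01125
  [1.75→2.25]: (4.12+4.21)/2 × 0.5 = 2.0825
  [2.25→4.25]: (4.21+3.34)/2 × 2 = 7.55
  [4.25→7.25]: (3.34+1.77)/2 × 3 = 7.665
  [7.25→8.75]: (1.77+1.25)/2 × 1.5 = 2.265
  Sum = 23.55125 µg/mL·h
Tail: C_last/k_e = 1.25/0.24 = 5.208
AUC_0→∞ (oral suspension) = 23.55125 + 5.208 = 28.75925 µg/mL·h
F = (AUC_ev/D_ev)/(AUC_iv/D_iv) = (28.75925/5)/(87.5/5) = 5.75185/17.5 = 0.3287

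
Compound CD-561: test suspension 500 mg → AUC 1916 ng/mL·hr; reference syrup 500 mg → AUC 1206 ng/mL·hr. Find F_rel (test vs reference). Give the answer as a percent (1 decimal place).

F_rel = (AUC_test/D_test) / (AUC_ref/D_ref)
      = (1916/500) / (1206/500)
      = 3.832 / 2.412 = 1.5887 = 158.87%

F_rel = 158.9%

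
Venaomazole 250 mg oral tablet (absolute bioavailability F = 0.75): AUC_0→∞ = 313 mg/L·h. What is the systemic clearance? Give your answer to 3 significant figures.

CL = F × Dose / AUC_0→∞
   = 0.75 × 250 / 313 = 0.599042 L/h

CL = 0.599 L/h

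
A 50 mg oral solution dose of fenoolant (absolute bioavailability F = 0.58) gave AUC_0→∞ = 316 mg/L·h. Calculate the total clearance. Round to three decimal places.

CL = 0.092 L/h

CL = F × Dose / AUC_0→∞
   = 0.58 × 50 / 316 = 0.0917722 L/h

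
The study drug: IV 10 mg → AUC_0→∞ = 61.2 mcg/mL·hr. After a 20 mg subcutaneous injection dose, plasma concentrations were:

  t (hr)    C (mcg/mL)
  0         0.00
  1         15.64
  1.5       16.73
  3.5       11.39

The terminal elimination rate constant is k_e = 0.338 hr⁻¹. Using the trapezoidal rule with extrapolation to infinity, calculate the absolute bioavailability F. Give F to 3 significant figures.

F = 0.635

Trapezoidal AUC_0→3.5 (subcutaneous injection):
  [0→1]: (0.00+15.64)/2 × 1 = 7.82
  [1→1.5]: (15.64+16.73)/2 × 0.5 = 8.0925
  [1.5→3.5]: (16.73+11.39)/2 × 2 = 28.12
  Sum = 44.0325 mcg/mL·hr
Tail: C_last/k_e = 11.39/0.338 = 33.698
AUC_0→∞ (subcutaneous injection) = 44.0325 + 33.698 = 77.7305 mcg/mL·hr
F = (AUC_ev/D_ev)/(AUC_iv/D_iv) = (77.7305/20)/(61.2/10) = 3.886525/6.12 = 0.6351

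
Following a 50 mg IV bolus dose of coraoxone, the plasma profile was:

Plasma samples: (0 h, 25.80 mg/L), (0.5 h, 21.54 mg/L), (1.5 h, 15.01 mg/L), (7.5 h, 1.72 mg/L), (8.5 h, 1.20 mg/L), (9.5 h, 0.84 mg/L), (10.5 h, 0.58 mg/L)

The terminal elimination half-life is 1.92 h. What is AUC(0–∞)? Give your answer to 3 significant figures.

AUC = 85.1 mg/L·h

Trapezoidal AUC_0→10.5:
  [0→0.5]: (25.80+21.54)/2 × 0.5 = 11.835
  [0.5→1.5]: (21.54+15.01)/2 × 1 = 18.275
  [1.5→7.5]: (15.01+1.72)/2 × 6 = 50.19
  [7.5→8.5]: (1.72+1.20)/2 × 1 = 1.46
  [8.5→9.5]: (1.20+0.84)/2 × 1 = 1.02
  [9.5→10.5]: (0.84+0.58)/2 × 1 = 0.71
  Sum = 83.49 mg/L·h
k_e = ln2 / t½ = 0.693147 / 1.92 = 0.3610 h^-1
Extrapolated tail: C_last / k_e = 0.58 / 0.361 = 1.607
AUC_0→∞ = 83.49 + 1.607 = 85.097 mg/L·h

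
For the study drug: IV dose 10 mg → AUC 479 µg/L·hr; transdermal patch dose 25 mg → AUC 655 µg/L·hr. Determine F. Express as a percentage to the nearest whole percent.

F = 55%

F = (AUC_ev / D_ev) / (AUC_iv / D_iv)
  = (655/25) / (479/10)
  = 26.2 / 47.9 = 0.5470
  = 54.70%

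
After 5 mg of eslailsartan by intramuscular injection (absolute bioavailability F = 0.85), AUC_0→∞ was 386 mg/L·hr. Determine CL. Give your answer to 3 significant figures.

CL = F × Dose / AUC_0→∞
   = 0.85 × 5 / 386 = 0.0110104 L/hr

CL = 0.0110 L/hr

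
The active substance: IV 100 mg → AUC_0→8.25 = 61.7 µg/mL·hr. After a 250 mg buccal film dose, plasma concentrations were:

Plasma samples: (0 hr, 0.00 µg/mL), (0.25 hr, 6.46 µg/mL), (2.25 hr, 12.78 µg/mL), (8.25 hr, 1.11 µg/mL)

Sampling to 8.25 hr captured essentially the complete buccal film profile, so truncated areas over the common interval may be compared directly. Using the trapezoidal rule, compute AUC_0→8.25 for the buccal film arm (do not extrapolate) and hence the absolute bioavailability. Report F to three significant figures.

F = 0.400

Trapezoidal AUC_0→8.25 (buccal film):
  [0→0.25]: (0.00+6.46)/2 × 0.25 = 0.8075
  [0.25→2.25]: (6.46+12.78)/2 × 2 = 19.24
  [2.25→8.25]: (12.78+1.11)/2 × 6 = 41.67
  Sum = 61.7175 µg/mL·hr
F = (AUC_ev/D_ev)/(AUC_iv/D_iv) = (61.7175/250)/(61.7/100) = 0.24687/0.617 = 0.4001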